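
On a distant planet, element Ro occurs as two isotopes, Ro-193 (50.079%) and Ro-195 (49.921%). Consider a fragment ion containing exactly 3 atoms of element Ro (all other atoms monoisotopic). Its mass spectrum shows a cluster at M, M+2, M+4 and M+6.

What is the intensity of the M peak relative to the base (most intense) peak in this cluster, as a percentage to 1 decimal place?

Binomial terms of (0.50079 + 0.49921)^3: M 0.1256, M+2 0.3756, M+4 0.3744, M+6 0.1244 → M+2 is the base peak.
P(M+2) = C(3,1) × 0.50079^2 × 0.49921^1 = 3 × 0.25079062 × 0.49921 = 0.375592 (base)
P(M) = C(3,0) × 0.50079^3 × 0.49921^0 = 1 × 0.12559344 × 1.0000 = 0.125593
Relative intensity = 0.125593 / 0.375592 × 100 = 33.4

33.4%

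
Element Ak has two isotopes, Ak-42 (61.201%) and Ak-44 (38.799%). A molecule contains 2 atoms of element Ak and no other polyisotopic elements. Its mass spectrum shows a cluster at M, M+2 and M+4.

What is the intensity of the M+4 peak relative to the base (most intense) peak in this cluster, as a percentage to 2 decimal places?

Term probabilities: M 0.3746, M+2 0.4749, M+4 0.1505. Base peak = M+2.
P(M+2) = C(2,1) × 0.61201^1 × 0.38799^1 = 2 × 0.61201 × 0.38799 = 0.474908 (base)
P(M+4) = C(2,2) × 0.61201^0 × 0.38799^2 = 1 × 1.0000 × 0.15053624 = 0.150536
Relative intensity = 0.150536 / 0.474908 × 100 = 31.70

31.70%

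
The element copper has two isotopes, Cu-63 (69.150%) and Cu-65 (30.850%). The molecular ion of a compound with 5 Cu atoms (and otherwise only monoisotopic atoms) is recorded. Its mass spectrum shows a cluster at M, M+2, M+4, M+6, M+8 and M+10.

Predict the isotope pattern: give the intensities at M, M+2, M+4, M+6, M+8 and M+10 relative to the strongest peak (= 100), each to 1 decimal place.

44.8 : 100.0 : 89.2 : 39.8 : 8.9 : 0.8

The 5 Cu atoms are independent, so intensities follow the terms of (0.69150 + 0.30850)^5.
P(M) = 0.69150^5 = 0.158111
P(M+2) = 5 × 0.69150^4 × 0.30850^1 = 0.352691
P(M+4) = 10 × 0.69150^3 × 0.30850^2 = 0.314693
P(M+6) = 10 × 0.69150^2 × 0.30850^3 = 0.140394
P(M+8) = 5 × 0.69150^1 × 0.30850^4 = 0.031317
P(M+10) = 0.30850^5 = 0.002794
The M+2 peak is largest (0.352691); scaling to 100 gives 44.8 : 100.0 : 89.2 : 39.8 : 8.9 : 0.8.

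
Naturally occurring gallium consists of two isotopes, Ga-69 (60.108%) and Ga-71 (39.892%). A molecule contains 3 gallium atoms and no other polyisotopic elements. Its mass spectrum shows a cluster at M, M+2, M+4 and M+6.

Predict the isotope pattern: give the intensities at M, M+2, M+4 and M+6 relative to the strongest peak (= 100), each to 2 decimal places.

50.23 : 100.00 : 66.37 : 14.68

Each Ga atom is independently Ga-69 (p = 0.60108) or Ga-71 (q = 0.39892); the cluster is the binomial expansion (p + q)^3.
P(M) = 0.60108^3 = 0.217169
P(M+2) = 3 × 0.60108^2 × 0.39892^1 = 0.432386
P(M+4) = 3 × 0.60108^1 × 0.39892^2 = 0.286963
P(M+6) = 0.39892^3 = 0.063483
The M+2 peak is largest (0.432386); scaling to 100 gives 50.23 : 100.00 : 66.37 : 14.68.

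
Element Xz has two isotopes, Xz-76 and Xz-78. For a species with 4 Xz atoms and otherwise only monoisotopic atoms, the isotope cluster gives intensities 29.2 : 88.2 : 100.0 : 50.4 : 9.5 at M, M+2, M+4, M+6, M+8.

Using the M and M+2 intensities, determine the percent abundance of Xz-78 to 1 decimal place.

If p is the fraction of Xz that is Xz-76, then I(M+2)/I(M) = [C(4,1)·p^3·(1−p)] / p^4 = 4·(1−p)/p = 88.2/29.2 = 3.0205
(1−p)/p = 3.0205/4 = 0.7551  ⇒  p = 1/(1 + 0.7551) = 0.5698
Xz-76: 57.0%, Xz-78: 43.0%.

43.0%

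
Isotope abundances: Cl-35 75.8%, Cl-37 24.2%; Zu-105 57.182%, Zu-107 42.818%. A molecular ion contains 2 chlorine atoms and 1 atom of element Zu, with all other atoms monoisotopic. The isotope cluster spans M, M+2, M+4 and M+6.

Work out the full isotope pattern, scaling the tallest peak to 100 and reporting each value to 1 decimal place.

72.1 : 100.0 : 41.8 : 5.5

Chlorine pattern (n=2): 0.574564 : 0.366872 : 0.058564
Element Zu pattern (n=1): 0.57182 : 0.42818
Convolve the two distributions (both contribute in 2-u steps):
  M: 0.574564×0.57182 = 0.328547
  M+2: 0.574564×0.42818 + 0.366872×0.57182 = 0.455802
  M+4: 0.366872×0.42818 + 0.058564×0.57182 = 0.190575
  M+6: 0.058564×0.42818 = 0.025076
Scale to base peak (0.455802) = 100: 72.1 : 100.0 : 41.8 : 5.5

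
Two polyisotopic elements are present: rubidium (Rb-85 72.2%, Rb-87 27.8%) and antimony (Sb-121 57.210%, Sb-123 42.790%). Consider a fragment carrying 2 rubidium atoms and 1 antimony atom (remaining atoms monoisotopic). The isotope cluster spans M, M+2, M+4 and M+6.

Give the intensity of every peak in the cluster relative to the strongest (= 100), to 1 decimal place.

Rubidium pattern (n=2): 0.521284 : 0.401432 : 0.077284
Antimony pattern (n=1): 0.5721 : 0.4279
Convolve the two distributions (both contribute in 2-u steps):
  M: 0.521284×0.5721 = 0.298227
  M+2: 0.521284×0.4279 + 0.401432×0.5721 = 0.452717
  M+4: 0.401432×0.4279 + 0.077284×0.5721 = 0.215987
  M+6: 0.077284×0.4279 = 0.033070
Scale to base peak (0.452717) = 100: 65.9 : 100.0 : 47.7 : 7.3

65.9 : 100.0 : 47.7 : 7.3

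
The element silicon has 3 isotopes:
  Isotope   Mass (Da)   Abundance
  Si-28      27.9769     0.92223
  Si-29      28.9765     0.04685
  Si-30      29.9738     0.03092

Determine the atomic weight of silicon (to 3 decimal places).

Average mass = Σ (abundance × isotope mass) = 0.92223 × 27.9769 + 0.04685 × 28.9765 + 0.03092 × 29.9738
= 25.80114 + 1.35755 + 0.92679 = 28.08548 Da

28.085 Da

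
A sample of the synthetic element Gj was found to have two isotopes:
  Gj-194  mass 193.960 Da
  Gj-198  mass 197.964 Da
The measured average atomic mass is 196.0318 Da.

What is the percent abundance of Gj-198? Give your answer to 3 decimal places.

Writing the weighted mean with unknown fraction x of Gj-194:
193.960·x + 197.964·(1 − x) = 196.0318
(193.960 − 197.964)·x = 196.0318 − 197.964
x = -1.9322 / -4.004 = 0.48257 → 48.257% Gj-194, 51.743% Gj-198.

51.743%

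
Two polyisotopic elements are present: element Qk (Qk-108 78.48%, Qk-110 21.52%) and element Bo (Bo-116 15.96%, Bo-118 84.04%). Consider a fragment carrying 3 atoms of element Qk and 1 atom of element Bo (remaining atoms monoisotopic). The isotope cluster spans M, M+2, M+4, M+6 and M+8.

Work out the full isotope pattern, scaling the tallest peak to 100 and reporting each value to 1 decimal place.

16.4 : 100.0 : 74.9 : 19.8 : 1.8

Element Qk pattern (n=3): 0.48336698 : 0.39763217 : 0.10903471 : 0.00996614
Element Bo pattern (n=1): 0.1596 : 0.8404
Convolve the two distributions (both contribute in 2-u steps):
  M: 0.48336698×0.1596 = 0.077145
  M+2: 0.48336698×0.8404 + 0.39763217×0.1596 = 0.469684
  M+4: 0.39763217×0.8404 + 0.10903471×0.1596 = 0.351572
  M+6: 0.10903471×0.8404 + 0.00996614×0.1596 = 0.093223
  M+8: 0.00996614×0.8404 = 0.008376
Scale to base peak (0.469684) = 100: 16.4 : 100.0 : 74.9 : 19.8 : 1.8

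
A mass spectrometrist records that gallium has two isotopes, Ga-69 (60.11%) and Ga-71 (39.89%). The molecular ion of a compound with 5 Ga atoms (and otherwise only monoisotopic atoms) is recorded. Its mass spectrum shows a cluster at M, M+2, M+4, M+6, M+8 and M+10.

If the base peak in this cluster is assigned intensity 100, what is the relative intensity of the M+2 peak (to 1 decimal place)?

Term probabilities: M 0.0785, M+2 0.2604, M+4 0.3456, M+6 0.2293, M+8 0.0761, M+10 0.0101. Base peak = M+4.
P(M+4) = C(5,2) × 0.6011^3 × 0.3989^2 = 10 × 0.21719018 × 0.15912121 = 0.345596 (base)
P(M+2) = C(5,1) × 0.6011^4 × 0.3989^1 = 5 × 0.13055302 × 0.3989 = 0.260388
Relative intensity = 0.260388 / 0.345596 × 100 = 75.3

75.3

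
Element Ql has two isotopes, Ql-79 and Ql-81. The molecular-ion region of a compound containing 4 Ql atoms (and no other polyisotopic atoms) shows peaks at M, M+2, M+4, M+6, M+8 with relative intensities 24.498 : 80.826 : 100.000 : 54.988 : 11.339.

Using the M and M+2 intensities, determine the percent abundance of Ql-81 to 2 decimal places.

45.20%

If p is the fraction of Ql that is Ql-79, then I(M+2)/I(M) = [C(4,1)·p^3·(1−p)] / p^4 = 4·(1−p)/p = 80.826/24.498 = 3.2993
(1−p)/p = 3.2993/4 = 0.8248  ⇒  p = 1/(1 + 0.8248) = 0.5480
Ql-79: 54.80%, Ql-81: 45.20%.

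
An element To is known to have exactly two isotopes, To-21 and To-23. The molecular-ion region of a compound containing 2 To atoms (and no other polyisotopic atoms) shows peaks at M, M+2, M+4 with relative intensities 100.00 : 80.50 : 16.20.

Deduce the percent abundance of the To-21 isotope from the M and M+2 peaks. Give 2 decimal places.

71.30%

Let p = fractional abundance of To-21. I(M+2)/I(M) = [C(2,1)·p^1·(1−p)] / p^2 = 2·(1−p)/p = 80.50/100.00 = 0.8050
(1−p)/p = 0.8050/2 = 0.4025  ⇒  p = 1/(1 + 0.4025) = 0.7130
To-21: 71.30%, To-23: 28.70%.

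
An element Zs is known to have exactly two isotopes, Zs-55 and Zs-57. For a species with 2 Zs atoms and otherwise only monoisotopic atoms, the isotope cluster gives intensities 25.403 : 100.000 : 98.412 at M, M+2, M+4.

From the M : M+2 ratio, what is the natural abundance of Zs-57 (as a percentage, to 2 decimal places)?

If p is the fraction of Zs that is Zs-55, then I(M+2)/I(M) = [C(2,1)·p^1·(1−p)] / p^2 = 2·(1−p)/p = 100.000/25.403 = 3.9365
(1−p)/p = 3.9365/2 = 1.9683  ⇒  p = 1/(1 + 1.9683) = 0.3369
Zs-55: 33.69%, Zs-57: 66.31%.

66.31%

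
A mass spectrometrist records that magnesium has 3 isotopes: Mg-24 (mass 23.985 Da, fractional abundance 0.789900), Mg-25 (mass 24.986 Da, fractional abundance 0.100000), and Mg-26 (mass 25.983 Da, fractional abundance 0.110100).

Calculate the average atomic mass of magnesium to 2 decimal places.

24.31 Da

Average mass = Σ (abundance × isotope mass) = 0.789900 × 23.985 + 0.100000 × 24.986 + 0.110100 × 25.983
= 18.9458 + 2.4986 + 2.8607 = 24.3051 Da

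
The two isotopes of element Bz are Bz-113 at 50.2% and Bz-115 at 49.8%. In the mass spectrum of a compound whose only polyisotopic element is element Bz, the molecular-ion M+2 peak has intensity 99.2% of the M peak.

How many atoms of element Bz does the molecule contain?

For n independent Bz atoms, I(M+2)/I(M) = n · (abundance Bz-115) / (abundance Bz-113) = n · 0.498/0.502.
n = 0.992 × 0.502/0.498 = 1.00 ≈ 1

1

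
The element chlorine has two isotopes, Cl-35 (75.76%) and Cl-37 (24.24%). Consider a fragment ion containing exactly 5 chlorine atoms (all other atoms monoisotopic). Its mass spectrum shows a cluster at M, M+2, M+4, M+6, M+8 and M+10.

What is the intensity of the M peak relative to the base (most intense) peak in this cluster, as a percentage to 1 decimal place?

62.5%

(0.7576 + 0.2424)^5 gives M 0.2496, M+2 0.3993, M+4 0.2555, M+6 0.0817, M+8 0.0131, M+10 0.0008; the largest is M+2.
P(M+2) = C(5,1) × 0.7576^4 × 0.2424^1 = 5 × 0.32942751 × 0.2424 = 0.399266 (base)
P(M) = C(5,0) × 0.7576^5 × 0.2424^0 = 1 × 0.24957428 × 1.0000 = 0.249574
Relative intensity = 0.249574 / 0.399266 × 100 = 62.5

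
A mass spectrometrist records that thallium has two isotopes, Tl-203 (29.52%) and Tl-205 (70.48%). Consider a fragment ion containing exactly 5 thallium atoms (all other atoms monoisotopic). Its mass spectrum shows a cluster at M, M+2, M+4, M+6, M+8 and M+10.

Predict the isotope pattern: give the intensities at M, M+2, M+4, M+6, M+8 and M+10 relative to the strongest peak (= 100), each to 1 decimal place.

0.6 : 7.3 : 35.1 : 83.8 : 100.0 : 47.8

The 5 Tl atoms are independent, so intensities follow the terms of (0.2952 + 0.7048)^5.
P(M) = 0.2952^5 = 0.002242
P(M+2) = 5 × 0.2952^4 × 0.7048^1 = 0.026761
P(M+4) = 10 × 0.2952^3 × 0.7048^2 = 0.127785
P(M+6) = 10 × 0.2952^2 × 0.7048^3 = 0.305092
P(M+8) = 5 × 0.2952^1 × 0.7048^4 = 0.364208
P(M+10) = 0.7048^5 = 0.173912
The M+8 peak is largest (0.364208); scaling to 100 gives 0.6 : 7.3 : 35.1 : 83.8 : 100.0 : 47.8.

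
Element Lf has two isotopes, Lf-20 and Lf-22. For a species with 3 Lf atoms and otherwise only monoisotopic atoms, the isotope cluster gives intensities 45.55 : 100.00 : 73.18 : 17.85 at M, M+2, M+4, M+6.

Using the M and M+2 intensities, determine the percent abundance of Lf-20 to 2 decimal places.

57.74%

Write p for the Lf-20 fraction. I(M+2)/I(M) = [C(3,1)·p^2·(1−p)] / p^3 = 3·(1−p)/p = 100.00/45.55 = 2.1954
(1−p)/p = 2.1954/3 = 0.7318  ⇒  p = 1/(1 + 0.7318) = 0.5774
Lf-20: 57.74%, Lf-22: 42.26%.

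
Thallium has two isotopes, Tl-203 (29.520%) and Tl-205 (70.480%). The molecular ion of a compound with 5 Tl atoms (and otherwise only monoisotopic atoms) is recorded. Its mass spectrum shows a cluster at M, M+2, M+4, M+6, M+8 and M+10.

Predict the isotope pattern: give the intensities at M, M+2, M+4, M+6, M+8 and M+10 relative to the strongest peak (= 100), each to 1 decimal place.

0.6 : 7.3 : 35.1 : 83.8 : 100.0 : 47.8

Each Tl atom is independently Tl-203 (p = 0.29520) or Tl-205 (q = 0.70480); the cluster is the binomial expansion (p + q)^5.
P(M) = 0.29520^5 = 0.002242
P(M+2) = 5 × 0.29520^4 × 0.70480^1 = 0.026761
P(M+4) = 10 × 0.29520^3 × 0.70480^2 = 0.127785
P(M+6) = 10 × 0.29520^2 × 0.70480^3 = 0.305092
P(M+8) = 5 × 0.29520^1 × 0.70480^4 = 0.364208
P(M+10) = 0.70480^5 = 0.173912
The M+8 peak is largest (0.364208); scaling to 100 gives 0.6 : 7.3 : 35.1 : 83.8 : 100.0 : 47.8.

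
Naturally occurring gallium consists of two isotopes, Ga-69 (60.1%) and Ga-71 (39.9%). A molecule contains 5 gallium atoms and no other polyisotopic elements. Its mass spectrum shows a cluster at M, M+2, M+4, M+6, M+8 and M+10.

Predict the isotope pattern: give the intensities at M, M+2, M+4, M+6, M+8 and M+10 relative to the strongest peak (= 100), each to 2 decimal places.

22.69 : 75.31 : 100.00 : 66.39 : 22.04 : 2.93

Expanding (0.601 + 0.399)^5:
P(M) = 0.601^5 = 0.078410
P(M+2) = 5 × 0.601^4 × 0.399^1 = 0.260280
P(M+4) = 10 × 0.601^3 × 0.399^2 = 0.345596
P(M+6) = 10 × 0.601^2 × 0.399^3 = 0.229439
P(M+8) = 5 × 0.601^1 × 0.399^4 = 0.076162
P(M+10) = 0.399^5 = 0.010113
The M+4 peak is largest (0.345596); scaling to 100 gives 22.69 : 75.31 : 100.00 : 66.39 : 22.04 : 2.93.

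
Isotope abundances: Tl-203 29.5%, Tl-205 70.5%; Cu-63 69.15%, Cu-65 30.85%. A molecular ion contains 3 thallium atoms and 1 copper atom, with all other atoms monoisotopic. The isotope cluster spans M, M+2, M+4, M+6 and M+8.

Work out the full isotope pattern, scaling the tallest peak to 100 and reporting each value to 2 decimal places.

Thallium pattern (n=3): 0.02567237 : 0.18405787 : 0.43986713 : 0.35040263
Copper pattern (n=1): 0.6915 : 0.3085
Convolve the two distributions (both contribute in 2-u steps):
  M: 0.02567237×0.6915 = 0.017752
  M+2: 0.02567237×0.3085 + 0.18405787×0.6915 = 0.135196
  M+4: 0.18405787×0.3085 + 0.43986713×0.6915 = 0.360950
  M+6: 0.43986713×0.3085 + 0.35040263×0.6915 = 0.378002
  M+8: 0.35040263×0.3085 = 0.108099
Scale to base peak (0.378002) = 100: 4.70 : 35.77 : 95.49 : 100.00 : 28.60

4.70 : 35.77 : 95.49 : 100.00 : 28.60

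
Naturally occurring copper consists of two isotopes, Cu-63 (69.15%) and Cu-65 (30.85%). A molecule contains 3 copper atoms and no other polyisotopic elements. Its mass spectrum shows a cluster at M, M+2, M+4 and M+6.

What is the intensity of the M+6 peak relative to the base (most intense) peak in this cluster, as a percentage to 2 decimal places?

Binomial terms of (0.6915 + 0.3085)^3: M 0.3307, M+2 0.4425, M+4 0.1974, M+6 0.0294 → M+2 is the base peak.
P(M+2) = C(3,1) × 0.6915^2 × 0.3085^1 = 3 × 0.47817225 × 0.3085 = 0.442548 (base)
P(M+6) = C(3,3) × 0.6915^0 × 0.3085^3 = 1 × 1.0000 × 0.02936064 = 0.029361
Relative intensity = 0.029361 / 0.442548 × 100 = 6.63

6.63%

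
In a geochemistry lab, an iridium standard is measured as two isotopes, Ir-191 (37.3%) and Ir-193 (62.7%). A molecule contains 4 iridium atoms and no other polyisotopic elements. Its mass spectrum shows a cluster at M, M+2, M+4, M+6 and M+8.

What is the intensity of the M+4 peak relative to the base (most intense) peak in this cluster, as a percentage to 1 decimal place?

Binomial terms of (0.373 + 0.627)^4: M 0.0194, M+2 0.1302, M+4 0.3282, M+6 0.3678, M+8 0.1546 → M+6 is the base peak.
P(M+6) = C(4,3) × 0.373^1 × 0.627^3 = 4 × 0.3730 × 0.24649188 = 0.367766 (base)
P(M+4) = C(4,2) × 0.373^2 × 0.627^2 = 6 × 0.139129 × 0.393129 = 0.328174
Relative intensity = 0.328174 / 0.367766 × 100 = 89.2

89.2%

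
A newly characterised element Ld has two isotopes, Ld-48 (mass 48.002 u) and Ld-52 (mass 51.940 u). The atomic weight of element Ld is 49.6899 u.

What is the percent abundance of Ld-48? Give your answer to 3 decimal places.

Writing the weighted mean with unknown fraction x of Ld-48:
48.002·x + 51.940·(1 − x) = 49.6899
(48.002 − 51.940)·x = 49.6899 − 51.940
x = -2.2501 / -3.938 = 0.57138 → 57.138% Ld-48, 42.862% Ld-52.

57.138%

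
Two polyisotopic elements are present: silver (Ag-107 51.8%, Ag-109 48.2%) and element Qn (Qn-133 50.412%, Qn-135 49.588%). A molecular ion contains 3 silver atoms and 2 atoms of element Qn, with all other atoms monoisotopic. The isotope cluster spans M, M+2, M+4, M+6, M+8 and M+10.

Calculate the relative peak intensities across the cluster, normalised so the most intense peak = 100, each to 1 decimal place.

11.0 : 52.5 : 100.0 : 95.1 : 45.3 : 8.6

Silver pattern (n=3): 0.13899183 : 0.3879965 : 0.3610315 : 0.11198017
Element Qn pattern (n=2): 0.25413697 : 0.49996605 : 0.24589697
Convolve the two distributions (both contribute in 2-u steps):
  M: 0.13899183×0.25413697 = 0.035323
  M+2: 0.13899183×0.49996605 + 0.3879965×0.25413697 = 0.168095
  M+4: 0.13899183×0.24589697 + 0.3879965×0.49996605 + 0.3610315×0.25413697 = 0.319914
  M+6: 0.3879965×0.24589697 + 0.3610315×0.49996605 + 0.11198017×0.25413697 = 0.304369
  M+8: 0.3610315×0.24589697 + 0.11198017×0.49996605 = 0.144763
  M+10: 0.11198017×0.24589697 = 0.027536
Scale to base peak (0.319914) = 100: 11.0 : 52.5 : 100.0 : 95.1 : 45.3 : 8.6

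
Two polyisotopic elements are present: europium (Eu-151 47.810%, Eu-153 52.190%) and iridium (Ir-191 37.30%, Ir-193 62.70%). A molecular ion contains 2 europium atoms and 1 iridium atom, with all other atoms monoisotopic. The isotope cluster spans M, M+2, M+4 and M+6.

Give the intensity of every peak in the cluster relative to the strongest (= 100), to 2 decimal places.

Europium pattern (n=2): 0.22857961 : 0.49904078 : 0.27237961
Iridium pattern (n=1): 0.3730 : 0.6270
Convolve the two distributions (both contribute in 2-u steps):
  M: 0.22857961×0.3730 = 0.085260
  M+2: 0.22857961×0.6270 + 0.49904078×0.3730 = 0.329462
  M+4: 0.49904078×0.6270 + 0.27237961×0.3730 = 0.414496
  M+6: 0.27237961×0.6270 = 0.170782
Scale to base peak (0.414496) = 100: 20.57 : 79.48 : 100.00 : 41.20

20.57 : 79.48 : 100.00 : 41.20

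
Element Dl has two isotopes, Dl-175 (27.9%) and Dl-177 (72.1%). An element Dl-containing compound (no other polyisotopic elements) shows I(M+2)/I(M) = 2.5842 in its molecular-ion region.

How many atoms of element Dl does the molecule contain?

With n Dl atoms, P(M+2)/P(M) = C(n,1)·p^(n−1)q / p^n = n·q/p = n · 0.721/0.279.
n = 2.5842 × 0.279/0.721 = 1.00 ≈ 1

1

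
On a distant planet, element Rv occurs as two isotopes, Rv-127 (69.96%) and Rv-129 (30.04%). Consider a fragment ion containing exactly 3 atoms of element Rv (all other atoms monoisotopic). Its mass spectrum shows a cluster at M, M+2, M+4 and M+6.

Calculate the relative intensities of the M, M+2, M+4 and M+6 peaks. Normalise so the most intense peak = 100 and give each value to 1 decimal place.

Expanding (0.6996 + 0.3004)^3:
P(M) = 0.6996^3 = 0.342412
P(M+2) = 3 × 0.6996^2 × 0.3004^1 = 0.441083
P(M+4) = 3 × 0.6996^1 × 0.3004^2 = 0.189396
P(M+6) = 0.3004^3 = 0.027108
The M+2 peak is largest (0.441083); scaling to 100 gives 77.6 : 100.0 : 42.9 : 6.1.

77.6 : 100.0 : 42.9 : 6.1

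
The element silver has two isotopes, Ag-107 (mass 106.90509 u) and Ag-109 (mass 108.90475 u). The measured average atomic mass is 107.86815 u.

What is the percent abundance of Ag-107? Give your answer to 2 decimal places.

With x = fraction of Ag-107 (so Ag-109 is 1 − x):
106.90509·x + 108.90475·(1 − x) = 107.86815
(106.90509 − 108.90475)·x = 107.86815 − 108.90475
x = -1.03660 / -1.99966 = 0.51839 → 51.84% Ag-107, 48.16% Ag-109.

51.84%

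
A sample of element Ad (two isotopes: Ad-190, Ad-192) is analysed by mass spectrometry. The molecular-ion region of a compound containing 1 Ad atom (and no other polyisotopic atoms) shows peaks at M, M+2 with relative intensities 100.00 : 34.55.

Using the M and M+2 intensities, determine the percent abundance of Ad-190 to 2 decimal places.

74.32%

Write p for the Ad-190 fraction. I(M+2)/I(M) = [C(1,1)·p^0·(1−p)] / p^1 = 1·(1−p)/p = 34.55/100.00 = 0.3455
(1−p)/p = 0.3455/1 = 0.3455  ⇒  p = 1/(1 + 0.3455) = 0.7432
Ad-190: 74.32%, Ad-192: 25.68%.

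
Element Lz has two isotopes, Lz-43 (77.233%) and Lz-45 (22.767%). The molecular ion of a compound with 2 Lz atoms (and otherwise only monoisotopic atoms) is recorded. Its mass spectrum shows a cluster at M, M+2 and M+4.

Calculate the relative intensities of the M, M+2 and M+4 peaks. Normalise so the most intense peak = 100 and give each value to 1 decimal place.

Expanding (0.77233 + 0.22767)^2:
P(M) = 0.77233^2 = 0.596494
P(M+2) = 2 × 0.77233^1 × 0.22767^1 = 0.351673
P(M+4) = 0.22767^2 = 0.051834
The M peak is largest (0.596494); scaling to 100 gives 100.0 : 59.0 : 8.7.

100.0 : 59.0 : 8.7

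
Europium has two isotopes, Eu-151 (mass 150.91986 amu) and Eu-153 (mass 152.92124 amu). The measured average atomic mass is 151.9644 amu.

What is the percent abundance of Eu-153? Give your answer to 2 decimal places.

Writing the weighted mean with unknown fraction x of Eu-151:
150.91986·x + 152.92124·(1 − x) = 151.9644
(150.91986 − 152.92124)·x = 151.9644 − 152.92124
x = -0.95684 / -2.00138 = 0.47809 → 47.81% Eu-151, 52.19% Eu-153.

52.19%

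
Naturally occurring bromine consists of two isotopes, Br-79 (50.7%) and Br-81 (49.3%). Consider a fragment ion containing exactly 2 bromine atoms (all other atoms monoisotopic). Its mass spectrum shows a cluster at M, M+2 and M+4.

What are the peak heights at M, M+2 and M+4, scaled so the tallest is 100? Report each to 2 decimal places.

51.42 : 100.00 : 48.62

The 2 Br atoms are independent, so intensities follow the terms of (0.507 + 0.493)^2.
P(M) = 0.507^2 = 0.257049
P(M+2) = 2 × 0.507^1 × 0.493^1 = 0.499902
P(M+4) = 0.493^2 = 0.243049
The M+2 peak is largest (0.499902); scaling to 100 gives 51.42 : 100.00 : 48.62.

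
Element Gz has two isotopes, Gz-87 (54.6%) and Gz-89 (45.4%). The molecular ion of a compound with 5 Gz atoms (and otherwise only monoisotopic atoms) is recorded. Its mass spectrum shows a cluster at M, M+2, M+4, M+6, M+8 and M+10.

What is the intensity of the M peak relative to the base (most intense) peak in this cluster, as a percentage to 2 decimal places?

14.46%

Binomial terms of (0.546 + 0.454)^5: M 0.0485, M+2 0.2017, M+4 0.3355, M+6 0.2790, M+8 0.1160, M+10 0.0193 → M+4 is the base peak.
P(M+4) = C(5,2) × 0.546^3 × 0.454^2 = 10 × 0.16277134 × 0.206116 = 0.335498 (base)
P(M) = C(5,0) × 0.546^5 × 0.454^0 = 1 × 0.04852474 × 1.0000 = 0.048525
Relative intensity = 0.048525 / 0.335498 × 100 = 14.46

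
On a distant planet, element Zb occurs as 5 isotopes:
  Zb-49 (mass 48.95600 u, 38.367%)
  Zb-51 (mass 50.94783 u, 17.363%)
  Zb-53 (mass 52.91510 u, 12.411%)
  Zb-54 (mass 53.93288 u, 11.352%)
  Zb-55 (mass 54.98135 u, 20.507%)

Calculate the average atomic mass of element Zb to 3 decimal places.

51.594 u

Ar = Σ fᵢ·mᵢ = 0.38367 × 48.95600 + 0.17363 × 50.94783 + 0.12411 × 52.91510 + 0.11352 × 53.93288 + 0.20507 × 54.98135
= 18.782949 + 8.846072 + 6.567293 + 6.122461 + 11.275025 = 51.593800 u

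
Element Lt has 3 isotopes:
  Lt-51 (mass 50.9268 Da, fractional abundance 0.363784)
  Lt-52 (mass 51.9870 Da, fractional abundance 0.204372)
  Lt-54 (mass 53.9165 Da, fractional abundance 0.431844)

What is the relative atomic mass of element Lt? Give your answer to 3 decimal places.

Ar = Σ fᵢ·mᵢ = 0.363784 × 50.9268 + 0.204372 × 51.9870 + 0.431844 × 53.9165
= 18.52636 + 10.62469 + 23.28352 = 52.43457 Da

52.435 Da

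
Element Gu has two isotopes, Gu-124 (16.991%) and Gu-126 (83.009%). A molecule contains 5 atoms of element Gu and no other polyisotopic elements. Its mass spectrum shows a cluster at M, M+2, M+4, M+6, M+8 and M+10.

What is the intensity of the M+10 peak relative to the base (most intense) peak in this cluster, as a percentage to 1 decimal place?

(0.16991 + 0.83009)^5 gives M 0.0001, M+2 0.0035, M+4 0.0338, M+6 0.1651, M+8 0.4034, M+10 0.3941; the largest is M+8.
P(M+8) = C(5,4) × 0.16991^1 × 0.83009^4 = 5 × 0.16991 × 0.47478909 = 0.403357 (base)
P(M+10) = C(5,5) × 0.16991^0 × 0.83009^5 = 1 × 1.0000 × 0.39411767 = 0.394118
Relative intensity = 0.394118 / 0.403357 × 100 = 97.7

97.7%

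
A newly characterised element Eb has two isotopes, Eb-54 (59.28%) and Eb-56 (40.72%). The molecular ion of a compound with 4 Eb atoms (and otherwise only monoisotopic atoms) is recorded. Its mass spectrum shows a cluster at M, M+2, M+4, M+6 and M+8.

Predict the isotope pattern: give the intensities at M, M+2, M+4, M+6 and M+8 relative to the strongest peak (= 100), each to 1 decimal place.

Each Eb atom is independently Eb-54 (p = 0.5928) or Eb-56 (q = 0.4072); the cluster is the binomial expansion (p + q)^4.
P(M) = 0.5928^4 = 0.123490
P(M+2) = 4 × 0.5928^3 × 0.4072^1 = 0.339307
P(M+4) = 6 × 0.5928^2 × 0.4072^2 = 0.349609
P(M+6) = 4 × 0.5928^1 × 0.4072^3 = 0.160100
P(M+8) = 0.4072^4 = 0.027494
The M+4 peak is largest (0.349609); scaling to 100 gives 35.3 : 97.1 : 100.0 : 45.8 : 7.9.

35.3 : 97.1 : 100.0 : 45.8 : 7.9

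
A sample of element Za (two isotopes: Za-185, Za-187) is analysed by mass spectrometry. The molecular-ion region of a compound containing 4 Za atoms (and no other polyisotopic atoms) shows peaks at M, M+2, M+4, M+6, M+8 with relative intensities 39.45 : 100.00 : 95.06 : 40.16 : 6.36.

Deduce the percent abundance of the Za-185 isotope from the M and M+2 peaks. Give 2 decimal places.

Let p = fractional abundance of Za-185. I(M+2)/I(M) = [C(4,1)·p^3·(1−p)] / p^4 = 4·(1−p)/p = 100.00/39.45 = 2.5349
(1−p)/p = 2.5349/4 = 0.6337  ⇒  p = 1/(1 + 0.6337) = 0.6121
Za-185: 61.21%, Za-187: 38.79%.

61.21%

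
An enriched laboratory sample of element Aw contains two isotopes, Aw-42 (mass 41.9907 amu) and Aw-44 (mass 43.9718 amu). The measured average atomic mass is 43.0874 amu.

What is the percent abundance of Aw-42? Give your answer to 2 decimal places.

44.64%

Writing the weighted mean with unknown fraction x of Aw-42:
41.9907·x + 43.9718·(1 − x) = 43.0874
(41.9907 − 43.9718)·x = 43.0874 − 43.9718
x = -0.8844 / -1.9811 = 0.44642 → 44.64% Aw-42, 55.36% Aw-44.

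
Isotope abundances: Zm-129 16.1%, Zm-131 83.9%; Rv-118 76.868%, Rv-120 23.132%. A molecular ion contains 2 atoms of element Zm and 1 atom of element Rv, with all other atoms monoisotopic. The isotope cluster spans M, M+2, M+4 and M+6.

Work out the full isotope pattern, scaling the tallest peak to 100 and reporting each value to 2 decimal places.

3.30 : 35.40 : 100.00 : 26.98

Element Zm pattern (n=2): 0.025921 : 0.270158 : 0.703921
Element Rv pattern (n=1): 0.76868 : 0.23132
Convolve the two distributions (both contribute in 2-u steps):
  M: 0.025921×0.76868 = 0.019925
  M+2: 0.025921×0.23132 + 0.270158×0.76868 = 0.213661
  M+4: 0.270158×0.23132 + 0.703921×0.76868 = 0.603583
  M+6: 0.703921×0.23132 = 0.162831
Scale to base peak (0.603583) = 100: 3.30 : 35.40 : 100.00 : 26.98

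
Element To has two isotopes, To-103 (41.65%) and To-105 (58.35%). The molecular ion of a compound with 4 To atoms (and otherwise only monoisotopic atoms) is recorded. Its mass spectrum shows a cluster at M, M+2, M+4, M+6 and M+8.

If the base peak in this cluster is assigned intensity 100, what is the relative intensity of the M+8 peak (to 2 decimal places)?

Term probabilities: M 0.0301, M+2 0.1686, M+4 0.3544, M+6 0.3310, M+8 0.1159. Base peak = M+4.
P(M+4) = C(4,2) × 0.4165^2 × 0.5835^2 = 6 × 0.17347225 × 0.34047225 = 0.354375 (base)
P(M+8) = C(4,4) × 0.4165^0 × 0.5835^4 = 1 × 1.0000 × 0.11592135 = 0.115921
Relative intensity = 0.115921 / 0.354375 × 100 = 32.71

32.71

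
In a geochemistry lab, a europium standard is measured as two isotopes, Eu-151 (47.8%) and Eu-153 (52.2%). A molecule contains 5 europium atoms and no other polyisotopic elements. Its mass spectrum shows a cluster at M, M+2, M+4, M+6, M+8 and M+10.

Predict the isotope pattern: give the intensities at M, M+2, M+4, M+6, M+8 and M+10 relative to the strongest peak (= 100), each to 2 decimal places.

Expanding (0.478 + 0.522)^5:
P(M) = 0.478^5 = 0.024954
P(M+2) = 5 × 0.478^4 × 0.522^1 = 0.136255
P(M+4) = 10 × 0.478^3 × 0.522^2 = 0.297594
P(M+6) = 10 × 0.478^2 × 0.522^3 = 0.324988
P(M+8) = 5 × 0.478^1 × 0.522^4 = 0.177452
P(M+10) = 0.522^5 = 0.038757
The M+6 peak is largest (0.324988); scaling to 100 gives 7.68 : 41.93 : 91.57 : 100.00 : 54.60 : 11.93.

7.68 : 41.93 : 91.57 : 100.00 : 54.60 : 11.93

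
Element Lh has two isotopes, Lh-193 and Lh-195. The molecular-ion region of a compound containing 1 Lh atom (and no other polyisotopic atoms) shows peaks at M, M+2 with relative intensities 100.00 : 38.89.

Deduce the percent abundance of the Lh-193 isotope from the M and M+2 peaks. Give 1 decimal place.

72.0%

Write p for the Lh-193 fraction. I(M+2)/I(M) = [C(1,1)·p^0·(1−p)] / p^1 = 1·(1−p)/p = 38.89/100.00 = 0.3889
(1−p)/p = 0.3889/1 = 0.3889  ⇒  p = 1/(1 + 0.3889) = 0.7200
Lh-193: 72.0%, Lh-195: 28.0%.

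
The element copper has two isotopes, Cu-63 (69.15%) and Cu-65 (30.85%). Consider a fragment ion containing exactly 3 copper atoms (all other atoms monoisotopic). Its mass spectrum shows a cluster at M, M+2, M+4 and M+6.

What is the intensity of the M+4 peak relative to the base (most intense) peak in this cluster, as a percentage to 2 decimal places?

Binomial terms of (0.6915 + 0.3085)^3: M 0.3307, M+2 0.4425, M+4 0.1974, M+6 0.0294 → M+2 is the base peak.
P(M+2) = C(3,1) × 0.6915^2 × 0.3085^1 = 3 × 0.47817225 × 0.3085 = 0.442548 (base)
P(M+4) = C(3,2) × 0.6915^1 × 0.3085^2 = 3 × 0.6915 × 0.09517225 = 0.197435
Relative intensity = 0.197435 / 0.442548 × 100 = 44.61

44.61%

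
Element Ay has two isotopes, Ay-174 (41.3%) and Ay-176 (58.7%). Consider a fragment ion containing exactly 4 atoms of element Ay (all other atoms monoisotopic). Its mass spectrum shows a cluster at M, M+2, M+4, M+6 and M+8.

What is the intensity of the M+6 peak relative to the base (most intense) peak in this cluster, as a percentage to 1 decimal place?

94.8%

Binomial terms of (0.413 + 0.587)^4: M 0.0291, M+2 0.1654, M+4 0.3526, M+6 0.3341, M+8 0.1187 → M+4 is the base peak.
P(M+4) = C(4,2) × 0.413^2 × 0.587^2 = 6 × 0.170569 × 0.344569 = 0.352637 (base)
P(M+6) = C(4,3) × 0.413^1 × 0.587^3 = 4 × 0.4130 × 0.202262 = 0.334137
Relative intensity = 0.334137 / 0.352637 × 100 = 94.8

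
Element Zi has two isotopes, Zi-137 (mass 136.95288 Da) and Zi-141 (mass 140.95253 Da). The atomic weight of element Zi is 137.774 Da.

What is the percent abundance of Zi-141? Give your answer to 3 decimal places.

20.530%

Let x be the fractional abundance of Zi-137; then Zi-141 has abundance 1 − x.
136.95288·x + 140.95253·(1 − x) = 137.774
(136.95288 − 140.95253)·x = 137.774 − 140.95253
x = -3.17853 / -3.99965 = 0.79470 → 79.470% Zi-137, 20.530% Zi-141.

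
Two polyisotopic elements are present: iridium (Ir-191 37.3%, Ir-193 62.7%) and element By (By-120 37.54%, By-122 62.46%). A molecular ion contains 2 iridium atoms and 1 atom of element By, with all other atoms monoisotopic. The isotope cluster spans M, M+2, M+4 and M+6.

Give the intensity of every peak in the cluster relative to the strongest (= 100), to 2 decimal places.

Iridium pattern (n=2): 0.139129 : 0.467742 : 0.393129
Element By pattern (n=1): 0.3754 : 0.6246
Convolve the two distributions (both contribute in 2-u steps):
  M: 0.139129×0.3754 = 0.052229
  M+2: 0.139129×0.6246 + 0.467742×0.3754 = 0.262490
  M+4: 0.467742×0.6246 + 0.393129×0.3754 = 0.439732
  M+6: 0.393129×0.6246 = 0.245548
Scale to base peak (0.439732) = 100: 11.88 : 59.69 : 100.00 : 55.84

11.88 : 59.69 : 100.00 : 55.84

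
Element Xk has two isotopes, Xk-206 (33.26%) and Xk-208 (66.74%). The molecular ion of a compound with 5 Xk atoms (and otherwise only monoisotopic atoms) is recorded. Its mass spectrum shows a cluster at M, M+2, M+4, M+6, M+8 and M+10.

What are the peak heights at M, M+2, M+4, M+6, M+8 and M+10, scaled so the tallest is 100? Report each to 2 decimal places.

1.23 : 12.38 : 49.67 : 99.67 : 100.00 : 40.13

Expanding (0.3326 + 0.6674)^5:
P(M) = 0.3326^5 = 0.004070
P(M+2) = 5 × 0.3326^4 × 0.6674^1 = 0.040836
P(M+4) = 10 × 0.3326^3 × 0.6674^2 = 0.163885
P(M+6) = 10 × 0.3326^2 × 0.6674^3 = 0.328854
P(M+8) = 5 × 0.3326^1 × 0.6674^4 = 0.329942
P(M+10) = 0.6674^5 = 0.132413
The M+8 peak is largest (0.329942); scaling to 100 gives 1.23 : 12.38 : 49.67 : 99.67 : 100.00 : 40.13.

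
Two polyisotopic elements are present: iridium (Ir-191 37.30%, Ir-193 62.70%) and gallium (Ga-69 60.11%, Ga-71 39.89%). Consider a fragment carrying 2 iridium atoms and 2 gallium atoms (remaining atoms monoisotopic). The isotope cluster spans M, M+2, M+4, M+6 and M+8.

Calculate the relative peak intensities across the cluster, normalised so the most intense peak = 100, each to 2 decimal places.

Iridium pattern (n=2): 0.139129 : 0.467742 : 0.393129
Gallium pattern (n=2): 0.36132121 : 0.47955758 : 0.15912121
Convolve the two distributions (both contribute in 2-u steps):
  M: 0.139129×0.36132121 = 0.050270
  M+2: 0.139129×0.47955758 + 0.467742×0.36132121 = 0.235725
  M+4: 0.139129×0.15912121 + 0.467742×0.47955758 + 0.393129×0.36132121 = 0.388493
  M+6: 0.467742×0.15912121 + 0.393129×0.47955758 = 0.262956
  M+8: 0.393129×0.15912121 = 0.062555
Scale to base peak (0.388493) = 100: 12.94 : 60.68 : 100.00 : 67.69 : 16.10

12.94 : 60.68 : 100.00 : 67.69 : 16.10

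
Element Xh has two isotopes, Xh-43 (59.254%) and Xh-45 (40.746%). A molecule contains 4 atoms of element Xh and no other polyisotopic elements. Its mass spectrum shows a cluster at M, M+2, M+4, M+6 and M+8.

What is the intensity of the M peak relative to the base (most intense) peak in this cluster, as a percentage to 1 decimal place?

(0.59254 + 0.40746)^4 gives M 0.1233, M+2 0.3391, M+4 0.3497, M+6 0.1603, M+8 0.0276; the largest is M+4.
P(M+4) = C(4,2) × 0.59254^2 × 0.40746^2 = 6 × 0.35110365 × 0.16602365 = 0.349749 (base)
P(M) = C(4,0) × 0.59254^4 × 0.40746^0 = 1 × 0.12327377 × 1.0000 = 0.123274
Relative intensity = 0.123274 / 0.349749 × 100 = 35.2

35.2%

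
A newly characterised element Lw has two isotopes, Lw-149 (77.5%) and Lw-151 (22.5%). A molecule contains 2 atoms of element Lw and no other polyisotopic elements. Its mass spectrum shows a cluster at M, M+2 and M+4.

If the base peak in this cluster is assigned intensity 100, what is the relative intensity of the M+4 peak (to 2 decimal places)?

8.43

(0.775 + 0.225)^2 gives M 0.6006, M+2 0.3487, M+4 0.0506; the largest is M.
P(M) = C(2,0) × 0.775^2 × 0.225^0 = 1 × 0.600625 × 1.0000 = 0.600625 (base)
P(M+4) = C(2,2) × 0.775^0 × 0.225^2 = 1 × 1.0000 × 0.050625 = 0.050625
Relative intensity = 0.050625 / 0.600625 × 100 = 8.43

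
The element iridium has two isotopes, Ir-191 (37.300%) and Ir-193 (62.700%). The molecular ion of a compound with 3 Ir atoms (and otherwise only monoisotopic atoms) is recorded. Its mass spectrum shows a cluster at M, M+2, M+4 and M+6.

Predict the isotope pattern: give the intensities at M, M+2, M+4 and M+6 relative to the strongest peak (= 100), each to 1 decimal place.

Expanding (0.37300 + 0.62700)^3:
P(M) = 0.37300^3 = 0.051895
P(M+2) = 3 × 0.37300^2 × 0.62700^1 = 0.261702
P(M+4) = 3 × 0.37300^1 × 0.62700^2 = 0.439911
P(M+6) = 0.62700^3 = 0.246492
The M+4 peak is largest (0.439911); scaling to 100 gives 11.8 : 59.5 : 100.0 : 56.0.

11.8 : 59.5 : 100.0 : 56.0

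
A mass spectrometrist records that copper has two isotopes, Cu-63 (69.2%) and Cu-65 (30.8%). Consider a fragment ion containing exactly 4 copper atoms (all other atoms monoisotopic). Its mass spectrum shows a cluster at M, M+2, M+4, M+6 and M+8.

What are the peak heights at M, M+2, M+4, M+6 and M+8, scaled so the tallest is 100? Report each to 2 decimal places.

56.17 : 100.00 : 66.76 : 19.81 : 2.20

Each Cu atom is independently Cu-63 (p = 0.692) or Cu-65 (q = 0.308); the cluster is the binomial expansion (p + q)^4.
P(M) = 0.692^4 = 0.229311
P(M+2) = 4 × 0.692^3 × 0.308^1 = 0.408253
P(M+4) = 6 × 0.692^2 × 0.308^2 = 0.272562
P(M+6) = 4 × 0.692^1 × 0.308^3 = 0.080876
P(M+8) = 0.308^4 = 0.008999
The M+2 peak is largest (0.408253); scaling to 100 gives 56.17 : 100.00 : 66.76 : 19.81 : 2.20.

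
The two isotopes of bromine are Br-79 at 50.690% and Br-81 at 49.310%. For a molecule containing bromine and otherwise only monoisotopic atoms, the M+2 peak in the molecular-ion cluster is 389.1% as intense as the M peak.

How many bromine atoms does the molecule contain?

For n independent Br atoms, I(M+2)/I(M) = n · (abundance Br-81) / (abundance Br-79) = n · 0.49310/0.50690.
n = 3.891 × 0.50690/0.49310 = 4.00 ≈ 4

4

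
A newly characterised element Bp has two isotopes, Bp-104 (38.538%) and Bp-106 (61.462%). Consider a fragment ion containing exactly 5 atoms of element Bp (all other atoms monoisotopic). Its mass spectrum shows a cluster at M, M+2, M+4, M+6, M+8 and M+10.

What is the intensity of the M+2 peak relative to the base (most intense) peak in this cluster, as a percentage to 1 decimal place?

(0.38538 + 0.61462)^5 gives M 0.0085, M+2 0.0678, M+4 0.2162, M+6 0.3448, M+8 0.2750, M+10 0.0877; the largest is M+6.
P(M+6) = C(5,3) × 0.38538^2 × 0.61462^3 = 10 × 0.14851774 × 0.23217746 = 0.344825 (base)
P(M+2) = C(5,1) × 0.38538^4 × 0.61462^1 = 5 × 0.02205752 × 0.61462 = 0.067785
Relative intensity = 0.067785 / 0.344825 × 100 = 19.7

19.7%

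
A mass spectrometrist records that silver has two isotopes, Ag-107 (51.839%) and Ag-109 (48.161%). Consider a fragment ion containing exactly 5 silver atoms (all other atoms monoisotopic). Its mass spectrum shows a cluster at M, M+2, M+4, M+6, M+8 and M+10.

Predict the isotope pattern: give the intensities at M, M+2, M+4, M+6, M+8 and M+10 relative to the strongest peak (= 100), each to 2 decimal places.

Each Ag atom is independently Ag-107 (p = 0.51839) or Ag-109 (q = 0.48161); the cluster is the binomial expansion (p + q)^5.
P(M) = 0.51839^5 = 0.037435
P(M+2) = 5 × 0.51839^4 × 0.48161^1 = 0.173897
P(M+4) = 10 × 0.51839^3 × 0.48161^2 = 0.323118
P(M+6) = 10 × 0.51839^2 × 0.48161^3 = 0.300192
P(M+8) = 5 × 0.51839^1 × 0.48161^4 = 0.139447
P(M+10) = 0.48161^5 = 0.025911
The M+4 peak is largest (0.323118); scaling to 100 gives 11.59 : 53.82 : 100.00 : 92.90 : 43.16 : 8.02.

11.59 : 53.82 : 100.00 : 92.90 : 43.16 : 8.02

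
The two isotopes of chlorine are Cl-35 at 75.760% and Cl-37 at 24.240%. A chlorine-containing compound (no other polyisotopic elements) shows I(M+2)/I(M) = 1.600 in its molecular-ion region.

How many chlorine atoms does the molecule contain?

5

With n Cl atoms, P(M+2)/P(M) = C(n,1)·p^(n−1)q / p^n = n·q/p = n · 0.24240/0.75760.
n = 1.600 × 0.75760/0.24240 = 5.00 ≈ 5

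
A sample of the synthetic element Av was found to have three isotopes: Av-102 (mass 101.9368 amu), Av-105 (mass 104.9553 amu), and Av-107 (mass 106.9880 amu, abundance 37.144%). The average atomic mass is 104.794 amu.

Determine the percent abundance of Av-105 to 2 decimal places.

32.50%

The remaining 62.856% is split between Av-102 (fraction x) and Av-105 (fraction 0.62856 − x).
Substituting: 101.9368x + 104.9553(0.62856 − x) = 65.05437728
(101.9368 − 104.9553)x = -0.916326088  ⇒  x = 0.30357, y = 0.32499
Av-102: 30.36%, Av-105: 32.50%.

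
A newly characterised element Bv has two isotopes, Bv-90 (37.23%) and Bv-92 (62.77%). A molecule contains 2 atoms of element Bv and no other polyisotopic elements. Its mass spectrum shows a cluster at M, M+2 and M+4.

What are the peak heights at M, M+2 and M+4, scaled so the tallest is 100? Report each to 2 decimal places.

29.66 : 100.00 : 84.30

The 2 Bv atoms are independent, so intensities follow the terms of (0.3723 + 0.6277)^2.
P(M) = 0.3723^2 = 0.138607
P(M+2) = 2 × 0.3723^1 × 0.6277^1 = 0.467385
P(M+4) = 0.6277^2 = 0.394007
The M+2 peak is largest (0.467385); scaling to 100 gives 29.66 : 100.00 : 84.30.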